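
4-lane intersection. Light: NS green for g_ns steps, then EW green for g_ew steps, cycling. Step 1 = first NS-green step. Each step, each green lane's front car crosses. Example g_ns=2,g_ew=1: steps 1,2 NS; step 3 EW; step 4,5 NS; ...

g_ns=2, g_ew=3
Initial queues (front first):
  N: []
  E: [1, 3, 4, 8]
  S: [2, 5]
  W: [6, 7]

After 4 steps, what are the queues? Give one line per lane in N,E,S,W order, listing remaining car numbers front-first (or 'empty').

Step 1 [NS]: N:empty,E:wait,S:car2-GO,W:wait | queues: N=0 E=4 S=1 W=2
Step 2 [NS]: N:empty,E:wait,S:car5-GO,W:wait | queues: N=0 E=4 S=0 W=2
Step 3 [EW]: N:wait,E:car1-GO,S:wait,W:car6-GO | queues: N=0 E=3 S=0 W=1
Step 4 [EW]: N:wait,E:car3-GO,S:wait,W:car7-GO | queues: N=0 E=2 S=0 W=0

N: empty
E: 4 8
S: empty
W: empty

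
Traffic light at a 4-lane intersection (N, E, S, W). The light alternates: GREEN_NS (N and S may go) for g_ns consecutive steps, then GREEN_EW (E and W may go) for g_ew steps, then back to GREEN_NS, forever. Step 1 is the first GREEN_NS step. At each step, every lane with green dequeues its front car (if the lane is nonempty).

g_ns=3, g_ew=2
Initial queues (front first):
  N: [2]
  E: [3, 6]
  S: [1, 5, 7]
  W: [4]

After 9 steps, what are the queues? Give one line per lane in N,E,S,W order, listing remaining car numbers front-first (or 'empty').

Step 1 [NS]: N:car2-GO,E:wait,S:car1-GO,W:wait | queues: N=0 E=2 S=2 W=1
Step 2 [NS]: N:empty,E:wait,S:car5-GO,W:wait | queues: N=0 E=2 S=1 W=1
Step 3 [NS]: N:empty,E:wait,S:car7-GO,W:wait | queues: N=0 E=2 S=0 W=1
Step 4 [EW]: N:wait,E:car3-GO,S:wait,W:car4-GO | queues: N=0 E=1 S=0 W=0
Step 5 [EW]: N:wait,E:car6-GO,S:wait,W:empty | queues: N=0 E=0 S=0 W=0

N: empty
E: empty
S: empty
W: empty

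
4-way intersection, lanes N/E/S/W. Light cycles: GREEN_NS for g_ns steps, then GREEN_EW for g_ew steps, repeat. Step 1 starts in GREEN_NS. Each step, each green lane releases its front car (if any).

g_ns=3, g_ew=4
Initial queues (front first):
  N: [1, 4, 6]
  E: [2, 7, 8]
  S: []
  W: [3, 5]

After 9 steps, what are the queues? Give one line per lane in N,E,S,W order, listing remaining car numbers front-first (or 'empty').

Step 1 [NS]: N:car1-GO,E:wait,S:empty,W:wait | queues: N=2 E=3 S=0 W=2
Step 2 [NS]: N:car4-GO,E:wait,S:empty,W:wait | queues: N=1 E=3 S=0 W=2
Step 3 [NS]: N:car6-GO,E:wait,S:empty,W:wait | queues: N=0 E=3 S=0 W=2
Step 4 [EW]: N:wait,E:car2-GO,S:wait,W:car3-GO | queues: N=0 E=2 S=0 W=1
Step 5 [EW]: N:wait,E:car7-GO,S:wait,W:car5-GO | queues: N=0 E=1 S=0 W=0
Step 6 [EW]: N:wait,E:car8-GO,S:wait,W:empty | queues: N=0 E=0 S=0 W=0

N: empty
E: empty
S: empty
W: empty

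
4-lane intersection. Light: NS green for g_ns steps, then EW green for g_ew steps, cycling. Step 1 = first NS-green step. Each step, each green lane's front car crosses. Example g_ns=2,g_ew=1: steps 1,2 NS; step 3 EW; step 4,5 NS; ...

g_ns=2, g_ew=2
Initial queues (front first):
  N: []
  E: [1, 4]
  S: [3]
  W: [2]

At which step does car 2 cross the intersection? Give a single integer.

Step 1 [NS]: N:empty,E:wait,S:car3-GO,W:wait | queues: N=0 E=2 S=0 W=1
Step 2 [NS]: N:empty,E:wait,S:empty,W:wait | queues: N=0 E=2 S=0 W=1
Step 3 [EW]: N:wait,E:car1-GO,S:wait,W:car2-GO | queues: N=0 E=1 S=0 W=0
Step 4 [EW]: N:wait,E:car4-GO,S:wait,W:empty | queues: N=0 E=0 S=0 W=0
Car 2 crosses at step 3

3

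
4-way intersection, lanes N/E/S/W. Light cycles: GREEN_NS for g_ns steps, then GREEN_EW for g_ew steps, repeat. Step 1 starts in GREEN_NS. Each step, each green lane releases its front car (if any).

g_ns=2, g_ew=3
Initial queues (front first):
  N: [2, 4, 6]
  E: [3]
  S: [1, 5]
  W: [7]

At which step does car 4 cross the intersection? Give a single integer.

Step 1 [NS]: N:car2-GO,E:wait,S:car1-GO,W:wait | queues: N=2 E=1 S=1 W=1
Step 2 [NS]: N:car4-GO,E:wait,S:car5-GO,W:wait | queues: N=1 E=1 S=0 W=1
Step 3 [EW]: N:wait,E:car3-GO,S:wait,W:car7-GO | queues: N=1 E=0 S=0 W=0
Step 4 [EW]: N:wait,E:empty,S:wait,W:empty | queues: N=1 E=0 S=0 W=0
Step 5 [EW]: N:wait,E:empty,S:wait,W:empty | queues: N=1 E=0 S=0 W=0
Step 6 [NS]: N:car6-GO,E:wait,S:empty,W:wait | queues: N=0 E=0 S=0 W=0
Car 4 crosses at step 2

2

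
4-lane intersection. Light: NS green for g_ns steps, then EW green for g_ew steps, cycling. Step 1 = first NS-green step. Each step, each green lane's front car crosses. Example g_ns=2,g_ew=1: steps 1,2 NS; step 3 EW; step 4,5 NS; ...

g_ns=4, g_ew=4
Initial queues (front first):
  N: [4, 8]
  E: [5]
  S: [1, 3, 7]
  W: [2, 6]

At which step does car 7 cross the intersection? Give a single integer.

Step 1 [NS]: N:car4-GO,E:wait,S:car1-GO,W:wait | queues: N=1 E=1 S=2 W=2
Step 2 [NS]: N:car8-GO,E:wait,S:car3-GO,W:wait | queues: N=0 E=1 S=1 W=2
Step 3 [NS]: N:empty,E:wait,S:car7-GO,W:wait | queues: N=0 E=1 S=0 W=2
Step 4 [NS]: N:empty,E:wait,S:empty,W:wait | queues: N=0 E=1 S=0 W=2
Step 5 [EW]: N:wait,E:car5-GO,S:wait,W:car2-GO | queues: N=0 E=0 S=0 W=1
Step 6 [EW]: N:wait,E:empty,S:wait,W:car6-GO | queues: N=0 E=0 S=0 W=0
Car 7 crosses at step 3

3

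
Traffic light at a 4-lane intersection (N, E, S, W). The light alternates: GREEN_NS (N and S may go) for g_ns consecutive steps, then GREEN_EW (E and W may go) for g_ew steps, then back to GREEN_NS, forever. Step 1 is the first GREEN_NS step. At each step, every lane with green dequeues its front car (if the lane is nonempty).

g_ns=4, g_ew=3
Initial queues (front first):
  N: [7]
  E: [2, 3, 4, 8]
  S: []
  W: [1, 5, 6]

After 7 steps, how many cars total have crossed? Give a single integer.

Step 1 [NS]: N:car7-GO,E:wait,S:empty,W:wait | queues: N=0 E=4 S=0 W=3
Step 2 [NS]: N:empty,E:wait,S:empty,W:wait | queues: N=0 E=4 S=0 W=3
Step 3 [NS]: N:empty,E:wait,S:empty,W:wait | queues: N=0 E=4 S=0 W=3
Step 4 [NS]: N:empty,E:wait,S:empty,W:wait | queues: N=0 E=4 S=0 W=3
Step 5 [EW]: N:wait,E:car2-GO,S:wait,W:car1-GO | queues: N=0 E=3 S=0 W=2
Step 6 [EW]: N:wait,E:car3-GO,S:wait,W:car5-GO | queues: N=0 E=2 S=0 W=1
Step 7 [EW]: N:wait,E:car4-GO,S:wait,W:car6-GO | queues: N=0 E=1 S=0 W=0
Cars crossed by step 7: 7

Answer: 7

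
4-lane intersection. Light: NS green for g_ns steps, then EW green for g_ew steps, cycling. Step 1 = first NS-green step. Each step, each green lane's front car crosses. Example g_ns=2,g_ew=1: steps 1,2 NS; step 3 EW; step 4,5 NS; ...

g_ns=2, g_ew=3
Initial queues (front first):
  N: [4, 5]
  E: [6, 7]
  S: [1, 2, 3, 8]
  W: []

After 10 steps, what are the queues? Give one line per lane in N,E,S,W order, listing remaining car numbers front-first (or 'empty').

Step 1 [NS]: N:car4-GO,E:wait,S:car1-GO,W:wait | queues: N=1 E=2 S=3 W=0
Step 2 [NS]: N:car5-GO,E:wait,S:car2-GO,W:wait | queues: N=0 E=2 S=2 W=0
Step 3 [EW]: N:wait,E:car6-GO,S:wait,W:empty | queues: N=0 E=1 S=2 W=0
Step 4 [EW]: N:wait,E:car7-GO,S:wait,W:empty | queues: N=0 E=0 S=2 W=0
Step 5 [EW]: N:wait,E:empty,S:wait,W:empty | queues: N=0 E=0 S=2 W=0
Step 6 [NS]: N:empty,E:wait,S:car3-GO,W:wait | queues: N=0 E=0 S=1 W=0
Step 7 [NS]: N:empty,E:wait,S:car8-GO,W:wait | queues: N=0 E=0 S=0 W=0

N: empty
E: empty
S: empty
W: empty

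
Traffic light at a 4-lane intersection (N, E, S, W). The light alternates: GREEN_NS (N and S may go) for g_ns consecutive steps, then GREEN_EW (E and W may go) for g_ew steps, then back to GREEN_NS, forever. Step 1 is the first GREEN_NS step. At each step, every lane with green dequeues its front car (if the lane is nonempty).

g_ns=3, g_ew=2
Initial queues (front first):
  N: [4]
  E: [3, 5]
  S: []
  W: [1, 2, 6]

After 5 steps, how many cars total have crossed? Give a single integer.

Step 1 [NS]: N:car4-GO,E:wait,S:empty,W:wait | queues: N=0 E=2 S=0 W=3
Step 2 [NS]: N:empty,E:wait,S:empty,W:wait | queues: N=0 E=2 S=0 W=3
Step 3 [NS]: N:empty,E:wait,S:empty,W:wait | queues: N=0 E=2 S=0 W=3
Step 4 [EW]: N:wait,E:car3-GO,S:wait,W:car1-GO | queues: N=0 E=1 S=0 W=2
Step 5 [EW]: N:wait,E:car5-GO,S:wait,W:car2-GO | queues: N=0 E=0 S=0 W=1
Cars crossed by step 5: 5

Answer: 5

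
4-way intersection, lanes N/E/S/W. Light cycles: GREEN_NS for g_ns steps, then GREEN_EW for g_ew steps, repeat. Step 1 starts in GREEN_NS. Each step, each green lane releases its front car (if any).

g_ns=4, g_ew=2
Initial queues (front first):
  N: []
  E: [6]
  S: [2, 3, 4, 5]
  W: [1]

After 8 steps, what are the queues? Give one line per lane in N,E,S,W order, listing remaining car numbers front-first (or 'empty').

Step 1 [NS]: N:empty,E:wait,S:car2-GO,W:wait | queues: N=0 E=1 S=3 W=1
Step 2 [NS]: N:empty,E:wait,S:car3-GO,W:wait | queues: N=0 E=1 S=2 W=1
Step 3 [NS]: N:empty,E:wait,S:car4-GO,W:wait | queues: N=0 E=1 S=1 W=1
Step 4 [NS]: N:empty,E:wait,S:car5-GO,W:wait | queues: N=0 E=1 S=0 W=1
Step 5 [EW]: N:wait,E:car6-GO,S:wait,W:car1-GO | queues: N=0 E=0 S=0 W=0

N: empty
E: empty
S: empty
W: empty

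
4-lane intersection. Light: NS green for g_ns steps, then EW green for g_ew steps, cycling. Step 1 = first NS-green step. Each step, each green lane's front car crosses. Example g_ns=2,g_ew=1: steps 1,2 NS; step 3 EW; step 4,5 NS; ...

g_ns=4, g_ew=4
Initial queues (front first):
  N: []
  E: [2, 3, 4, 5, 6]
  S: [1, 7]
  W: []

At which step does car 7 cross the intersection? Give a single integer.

Step 1 [NS]: N:empty,E:wait,S:car1-GO,W:wait | queues: N=0 E=5 S=1 W=0
Step 2 [NS]: N:empty,E:wait,S:car7-GO,W:wait | queues: N=0 E=5 S=0 W=0
Step 3 [NS]: N:empty,E:wait,S:empty,W:wait | queues: N=0 E=5 S=0 W=0
Step 4 [NS]: N:empty,E:wait,S:empty,W:wait | queues: N=0 E=5 S=0 W=0
Step 5 [EW]: N:wait,E:car2-GO,S:wait,W:empty | queues: N=0 E=4 S=0 W=0
Step 6 [EW]: N:wait,E:car3-GO,S:wait,W:empty | queues: N=0 E=3 S=0 W=0
Step 7 [EW]: N:wait,E:car4-GO,S:wait,W:empty | queues: N=0 E=2 S=0 W=0
Step 8 [EW]: N:wait,E:car5-GO,S:wait,W:empty | queues: N=0 E=1 S=0 W=0
Step 9 [NS]: N:empty,E:wait,S:empty,W:wait | queues: N=0 E=1 S=0 W=0
Step 10 [NS]: N:empty,E:wait,S:empty,W:wait | queues: N=0 E=1 S=0 W=0
Step 11 [NS]: N:empty,E:wait,S:empty,W:wait | queues: N=0 E=1 S=0 W=0
Step 12 [NS]: N:empty,E:wait,S:empty,W:wait | queues: N=0 E=1 S=0 W=0
Step 13 [EW]: N:wait,E:car6-GO,S:wait,W:empty | queues: N=0 E=0 S=0 W=0
Car 7 crosses at step 2

2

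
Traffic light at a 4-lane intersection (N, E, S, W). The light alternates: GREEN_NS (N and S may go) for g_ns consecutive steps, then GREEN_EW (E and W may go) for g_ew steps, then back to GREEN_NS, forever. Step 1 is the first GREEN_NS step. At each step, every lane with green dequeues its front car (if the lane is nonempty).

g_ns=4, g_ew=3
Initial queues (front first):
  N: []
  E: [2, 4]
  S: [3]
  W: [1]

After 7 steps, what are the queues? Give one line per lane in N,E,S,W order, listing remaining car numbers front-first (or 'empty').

Step 1 [NS]: N:empty,E:wait,S:car3-GO,W:wait | queues: N=0 E=2 S=0 W=1
Step 2 [NS]: N:empty,E:wait,S:empty,W:wait | queues: N=0 E=2 S=0 W=1
Step 3 [NS]: N:empty,E:wait,S:empty,W:wait | queues: N=0 E=2 S=0 W=1
Step 4 [NS]: N:empty,E:wait,S:empty,W:wait | queues: N=0 E=2 S=0 W=1
Step 5 [EW]: N:wait,E:car2-GO,S:wait,W:car1-GO | queues: N=0 E=1 S=0 W=0
Step 6 [EW]: N:wait,E:car4-GO,S:wait,W:empty | queues: N=0 E=0 S=0 W=0

N: empty
E: empty
S: empty
W: empty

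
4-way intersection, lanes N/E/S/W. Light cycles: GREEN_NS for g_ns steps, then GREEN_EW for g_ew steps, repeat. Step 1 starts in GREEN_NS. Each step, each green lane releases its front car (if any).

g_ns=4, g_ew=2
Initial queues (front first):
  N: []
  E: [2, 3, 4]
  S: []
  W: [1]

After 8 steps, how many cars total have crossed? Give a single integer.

Step 1 [NS]: N:empty,E:wait,S:empty,W:wait | queues: N=0 E=3 S=0 W=1
Step 2 [NS]: N:empty,E:wait,S:empty,W:wait | queues: N=0 E=3 S=0 W=1
Step 3 [NS]: N:empty,E:wait,S:empty,W:wait | queues: N=0 E=3 S=0 W=1
Step 4 [NS]: N:empty,E:wait,S:empty,W:wait | queues: N=0 E=3 S=0 W=1
Step 5 [EW]: N:wait,E:car2-GO,S:wait,W:car1-GO | queues: N=0 E=2 S=0 W=0
Step 6 [EW]: N:wait,E:car3-GO,S:wait,W:empty | queues: N=0 E=1 S=0 W=0
Step 7 [NS]: N:empty,E:wait,S:empty,W:wait | queues: N=0 E=1 S=0 W=0
Step 8 [NS]: N:empty,E:wait,S:empty,W:wait | queues: N=0 E=1 S=0 W=0
Cars crossed by step 8: 3

Answer: 3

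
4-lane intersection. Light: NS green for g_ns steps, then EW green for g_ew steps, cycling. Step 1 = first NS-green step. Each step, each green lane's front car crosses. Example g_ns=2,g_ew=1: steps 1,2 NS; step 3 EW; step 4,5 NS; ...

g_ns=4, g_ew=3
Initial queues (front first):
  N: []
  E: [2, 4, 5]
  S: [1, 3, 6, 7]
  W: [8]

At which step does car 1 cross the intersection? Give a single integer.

Step 1 [NS]: N:empty,E:wait,S:car1-GO,W:wait | queues: N=0 E=3 S=3 W=1
Step 2 [NS]: N:empty,E:wait,S:car3-GO,W:wait | queues: N=0 E=3 S=2 W=1
Step 3 [NS]: N:empty,E:wait,S:car6-GO,W:wait | queues: N=0 E=3 S=1 W=1
Step 4 [NS]: N:empty,E:wait,S:car7-GO,W:wait | queues: N=0 E=3 S=0 W=1
Step 5 [EW]: N:wait,E:car2-GO,S:wait,W:car8-GO | queues: N=0 E=2 S=0 W=0
Step 6 [EW]: N:wait,E:car4-GO,S:wait,W:empty | queues: N=0 E=1 S=0 W=0
Step 7 [EW]: N:wait,E:car5-GO,S:wait,W:empty | queues: N=0 E=0 S=0 W=0
Car 1 crosses at step 1

1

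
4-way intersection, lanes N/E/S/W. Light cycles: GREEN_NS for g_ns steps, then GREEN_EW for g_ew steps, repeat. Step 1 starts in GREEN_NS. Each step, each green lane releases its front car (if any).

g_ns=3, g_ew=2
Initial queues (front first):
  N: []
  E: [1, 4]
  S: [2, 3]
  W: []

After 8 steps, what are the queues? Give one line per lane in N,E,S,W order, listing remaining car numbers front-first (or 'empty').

Step 1 [NS]: N:empty,E:wait,S:car2-GO,W:wait | queues: N=0 E=2 S=1 W=0
Step 2 [NS]: N:empty,E:wait,S:car3-GO,W:wait | queues: N=0 E=2 S=0 W=0
Step 3 [NS]: N:empty,E:wait,S:empty,W:wait | queues: N=0 E=2 S=0 W=0
Step 4 [EW]: N:wait,E:car1-GO,S:wait,W:empty | queues: N=0 E=1 S=0 W=0
Step 5 [EW]: N:wait,E:car4-GO,S:wait,W:empty | queues: N=0 E=0 S=0 W=0

N: empty
E: empty
S: empty
W: empty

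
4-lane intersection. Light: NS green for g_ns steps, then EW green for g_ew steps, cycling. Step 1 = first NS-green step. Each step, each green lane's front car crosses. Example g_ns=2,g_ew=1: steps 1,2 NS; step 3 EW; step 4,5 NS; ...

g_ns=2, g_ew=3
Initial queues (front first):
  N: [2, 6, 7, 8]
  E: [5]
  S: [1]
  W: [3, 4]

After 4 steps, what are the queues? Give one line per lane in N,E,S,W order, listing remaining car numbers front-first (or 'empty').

Step 1 [NS]: N:car2-GO,E:wait,S:car1-GO,W:wait | queues: N=3 E=1 S=0 W=2
Step 2 [NS]: N:car6-GO,E:wait,S:empty,W:wait | queues: N=2 E=1 S=0 W=2
Step 3 [EW]: N:wait,E:car5-GO,S:wait,W:car3-GO | queues: N=2 E=0 S=0 W=1
Step 4 [EW]: N:wait,E:empty,S:wait,W:car4-GO | queues: N=2 E=0 S=0 W=0

N: 7 8
E: empty
S: empty
W: empty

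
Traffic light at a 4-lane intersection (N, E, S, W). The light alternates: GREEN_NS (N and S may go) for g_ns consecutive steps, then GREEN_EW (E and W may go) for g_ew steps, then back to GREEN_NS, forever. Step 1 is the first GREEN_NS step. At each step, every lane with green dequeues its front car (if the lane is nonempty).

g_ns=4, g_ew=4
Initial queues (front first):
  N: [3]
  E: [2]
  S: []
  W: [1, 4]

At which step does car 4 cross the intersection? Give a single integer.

Step 1 [NS]: N:car3-GO,E:wait,S:empty,W:wait | queues: N=0 E=1 S=0 W=2
Step 2 [NS]: N:empty,E:wait,S:empty,W:wait | queues: N=0 E=1 S=0 W=2
Step 3 [NS]: N:empty,E:wait,S:empty,W:wait | queues: N=0 E=1 S=0 W=2
Step 4 [NS]: N:empty,E:wait,S:empty,W:wait | queues: N=0 E=1 S=0 W=2
Step 5 [EW]: N:wait,E:car2-GO,S:wait,W:car1-GO | queues: N=0 E=0 S=0 W=1
Step 6 [EW]: N:wait,E:empty,S:wait,W:car4-GO | queues: N=0 E=0 S=0 W=0
Car 4 crosses at step 6

6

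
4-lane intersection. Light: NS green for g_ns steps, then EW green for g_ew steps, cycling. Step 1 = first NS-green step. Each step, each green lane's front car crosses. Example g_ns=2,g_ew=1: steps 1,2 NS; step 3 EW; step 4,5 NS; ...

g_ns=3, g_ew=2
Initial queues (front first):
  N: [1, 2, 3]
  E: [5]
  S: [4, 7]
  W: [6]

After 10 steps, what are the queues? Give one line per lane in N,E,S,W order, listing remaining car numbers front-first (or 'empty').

Step 1 [NS]: N:car1-GO,E:wait,S:car4-GO,W:wait | queues: N=2 E=1 S=1 W=1
Step 2 [NS]: N:car2-GO,E:wait,S:car7-GO,W:wait | queues: N=1 E=1 S=0 W=1
Step 3 [NS]: N:car3-GO,E:wait,S:empty,W:wait | queues: N=0 E=1 S=0 W=1
Step 4 [EW]: N:wait,E:car5-GO,S:wait,W:car6-GO | queues: N=0 E=0 S=0 W=0

N: empty
E: empty
S: empty
W: empty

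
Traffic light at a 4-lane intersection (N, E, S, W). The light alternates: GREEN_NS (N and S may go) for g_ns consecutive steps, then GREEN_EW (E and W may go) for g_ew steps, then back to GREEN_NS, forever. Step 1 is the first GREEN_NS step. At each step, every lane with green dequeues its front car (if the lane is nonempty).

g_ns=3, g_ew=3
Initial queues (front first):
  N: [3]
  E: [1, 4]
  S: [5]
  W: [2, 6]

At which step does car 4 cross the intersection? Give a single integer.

Step 1 [NS]: N:car3-GO,E:wait,S:car5-GO,W:wait | queues: N=0 E=2 S=0 W=2
Step 2 [NS]: N:empty,E:wait,S:empty,W:wait | queues: N=0 E=2 S=0 W=2
Step 3 [NS]: N:empty,E:wait,S:empty,W:wait | queues: N=0 E=2 S=0 W=2
Step 4 [EW]: N:wait,E:car1-GO,S:wait,W:car2-GO | queues: N=0 E=1 S=0 W=1
Step 5 [EW]: N:wait,E:car4-GO,S:wait,W:car6-GO | queues: N=0 E=0 S=0 W=0
Car 4 crosses at step 5

5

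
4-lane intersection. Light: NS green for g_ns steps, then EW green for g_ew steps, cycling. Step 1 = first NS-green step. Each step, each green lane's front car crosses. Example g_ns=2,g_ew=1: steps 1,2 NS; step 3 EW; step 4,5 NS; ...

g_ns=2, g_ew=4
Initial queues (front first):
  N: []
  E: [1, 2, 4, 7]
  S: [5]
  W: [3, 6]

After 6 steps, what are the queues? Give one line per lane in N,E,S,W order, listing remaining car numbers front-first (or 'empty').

Step 1 [NS]: N:empty,E:wait,S:car5-GO,W:wait | queues: N=0 E=4 S=0 W=2
Step 2 [NS]: N:empty,E:wait,S:empty,W:wait | queues: N=0 E=4 S=0 W=2
Step 3 [EW]: N:wait,E:car1-GO,S:wait,W:car3-GO | queues: N=0 E=3 S=0 W=1
Step 4 [EW]: N:wait,E:car2-GO,S:wait,W:car6-GO | queues: N=0 E=2 S=0 W=0
Step 5 [EW]: N:wait,E:car4-GO,S:wait,W:empty | queues: N=0 E=1 S=0 W=0
Step 6 [EW]: N:wait,E:car7-GO,S:wait,W:empty | queues: N=0 E=0 S=0 W=0

N: empty
E: empty
S: empty
W: empty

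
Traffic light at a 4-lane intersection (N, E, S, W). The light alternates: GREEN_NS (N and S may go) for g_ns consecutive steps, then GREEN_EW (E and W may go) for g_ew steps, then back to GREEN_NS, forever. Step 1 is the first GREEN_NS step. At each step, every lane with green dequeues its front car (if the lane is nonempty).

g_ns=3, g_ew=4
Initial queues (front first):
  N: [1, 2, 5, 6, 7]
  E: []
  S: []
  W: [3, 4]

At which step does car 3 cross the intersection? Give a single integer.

Step 1 [NS]: N:car1-GO,E:wait,S:empty,W:wait | queues: N=4 E=0 S=0 W=2
Step 2 [NS]: N:car2-GO,E:wait,S:empty,W:wait | queues: N=3 E=0 S=0 W=2
Step 3 [NS]: N:car5-GO,E:wait,S:empty,W:wait | queues: N=2 E=0 S=0 W=2
Step 4 [EW]: N:wait,E:empty,S:wait,W:car3-GO | queues: N=2 E=0 S=0 W=1
Step 5 [EW]: N:wait,E:empty,S:wait,W:car4-GO | queues: N=2 E=0 S=0 W=0
Step 6 [EW]: N:wait,E:empty,S:wait,W:empty | queues: N=2 E=0 S=0 W=0
Step 7 [EW]: N:wait,E:empty,S:wait,W:empty | queues: N=2 E=0 S=0 W=0
Step 8 [NS]: N:car6-GO,E:wait,S:empty,W:wait | queues: N=1 E=0 S=0 W=0
Step 9 [NS]: N:car7-GO,E:wait,S:empty,W:wait | queues: N=0 E=0 S=0 W=0
Car 3 crosses at step 4

4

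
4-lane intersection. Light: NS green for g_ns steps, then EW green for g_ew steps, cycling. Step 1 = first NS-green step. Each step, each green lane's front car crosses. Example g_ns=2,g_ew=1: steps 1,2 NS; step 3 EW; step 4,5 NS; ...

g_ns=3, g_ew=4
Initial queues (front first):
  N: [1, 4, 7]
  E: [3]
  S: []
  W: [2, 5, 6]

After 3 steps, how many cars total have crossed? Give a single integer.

Step 1 [NS]: N:car1-GO,E:wait,S:empty,W:wait | queues: N=2 E=1 S=0 W=3
Step 2 [NS]: N:car4-GO,E:wait,S:empty,W:wait | queues: N=1 E=1 S=0 W=3
Step 3 [NS]: N:car7-GO,E:wait,S:empty,W:wait | queues: N=0 E=1 S=0 W=3
Cars crossed by step 3: 3

Answer: 3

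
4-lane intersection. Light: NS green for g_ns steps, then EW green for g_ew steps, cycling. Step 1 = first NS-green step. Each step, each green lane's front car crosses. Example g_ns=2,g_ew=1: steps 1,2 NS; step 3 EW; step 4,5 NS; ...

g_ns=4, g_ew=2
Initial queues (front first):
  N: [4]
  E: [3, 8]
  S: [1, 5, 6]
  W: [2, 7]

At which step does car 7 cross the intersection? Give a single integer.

Step 1 [NS]: N:car4-GO,E:wait,S:car1-GO,W:wait | queues: N=0 E=2 S=2 W=2
Step 2 [NS]: N:empty,E:wait,S:car5-GO,W:wait | queues: N=0 E=2 S=1 W=2
Step 3 [NS]: N:empty,E:wait,S:car6-GO,W:wait | queues: N=0 E=2 S=0 W=2
Step 4 [NS]: N:empty,E:wait,S:empty,W:wait | queues: N=0 E=2 S=0 W=2
Step 5 [EW]: N:wait,E:car3-GO,S:wait,W:car2-GO | queues: N=0 E=1 S=0 W=1
Step 6 [EW]: N:wait,E:car8-GO,S:wait,W:car7-GO | queues: N=0 E=0 S=0 W=0
Car 7 crosses at step 6

6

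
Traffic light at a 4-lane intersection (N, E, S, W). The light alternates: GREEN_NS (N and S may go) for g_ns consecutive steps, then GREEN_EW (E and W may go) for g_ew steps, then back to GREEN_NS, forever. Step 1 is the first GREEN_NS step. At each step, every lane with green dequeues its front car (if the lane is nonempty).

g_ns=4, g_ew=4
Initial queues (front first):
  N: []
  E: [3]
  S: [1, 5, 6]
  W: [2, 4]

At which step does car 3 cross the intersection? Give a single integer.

Step 1 [NS]: N:empty,E:wait,S:car1-GO,W:wait | queues: N=0 E=1 S=2 W=2
Step 2 [NS]: N:empty,E:wait,S:car5-GO,W:wait | queues: N=0 E=1 S=1 W=2
Step 3 [NS]: N:empty,E:wait,S:car6-GO,W:wait | queues: N=0 E=1 S=0 W=2
Step 4 [NS]: N:empty,E:wait,S:empty,W:wait | queues: N=0 E=1 S=0 W=2
Step 5 [EW]: N:wait,E:car3-GO,S:wait,W:car2-GO | queues: N=0 E=0 S=0 W=1
Step 6 [EW]: N:wait,E:empty,S:wait,W:car4-GO | queues: N=0 E=0 S=0 W=0
Car 3 crosses at step 5

5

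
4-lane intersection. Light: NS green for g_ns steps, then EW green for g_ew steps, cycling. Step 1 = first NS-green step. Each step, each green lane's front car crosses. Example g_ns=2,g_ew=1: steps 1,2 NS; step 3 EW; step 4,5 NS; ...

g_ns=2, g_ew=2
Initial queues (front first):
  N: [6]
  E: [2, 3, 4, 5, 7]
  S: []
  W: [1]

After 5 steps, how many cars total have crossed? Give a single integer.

Answer: 4

Derivation:
Step 1 [NS]: N:car6-GO,E:wait,S:empty,W:wait | queues: N=0 E=5 S=0 W=1
Step 2 [NS]: N:empty,E:wait,S:empty,W:wait | queues: N=0 E=5 S=0 W=1
Step 3 [EW]: N:wait,E:car2-GO,S:wait,W:car1-GO | queues: N=0 E=4 S=0 W=0
Step 4 [EW]: N:wait,E:car3-GO,S:wait,W:empty | queues: N=0 E=3 S=0 W=0
Step 5 [NS]: N:empty,E:wait,S:empty,W:wait | queues: N=0 E=3 S=0 W=0
Cars crossed by step 5: 4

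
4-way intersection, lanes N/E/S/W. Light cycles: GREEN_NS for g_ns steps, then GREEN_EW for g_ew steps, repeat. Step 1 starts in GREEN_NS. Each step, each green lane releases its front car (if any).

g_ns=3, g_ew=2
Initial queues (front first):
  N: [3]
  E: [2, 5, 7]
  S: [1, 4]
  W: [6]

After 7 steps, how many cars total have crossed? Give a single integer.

Answer: 6

Derivation:
Step 1 [NS]: N:car3-GO,E:wait,S:car1-GO,W:wait | queues: N=0 E=3 S=1 W=1
Step 2 [NS]: N:empty,E:wait,S:car4-GO,W:wait | queues: N=0 E=3 S=0 W=1
Step 3 [NS]: N:empty,E:wait,S:empty,W:wait | queues: N=0 E=3 S=0 W=1
Step 4 [EW]: N:wait,E:car2-GO,S:wait,W:car6-GO | queues: N=0 E=2 S=0 W=0
Step 5 [EW]: N:wait,E:car5-GO,S:wait,W:empty | queues: N=0 E=1 S=0 W=0
Step 6 [NS]: N:empty,E:wait,S:empty,W:wait | queues: N=0 E=1 S=0 W=0
Step 7 [NS]: N:empty,E:wait,S:empty,W:wait | queues: N=0 E=1 S=0 W=0
Cars crossed by step 7: 6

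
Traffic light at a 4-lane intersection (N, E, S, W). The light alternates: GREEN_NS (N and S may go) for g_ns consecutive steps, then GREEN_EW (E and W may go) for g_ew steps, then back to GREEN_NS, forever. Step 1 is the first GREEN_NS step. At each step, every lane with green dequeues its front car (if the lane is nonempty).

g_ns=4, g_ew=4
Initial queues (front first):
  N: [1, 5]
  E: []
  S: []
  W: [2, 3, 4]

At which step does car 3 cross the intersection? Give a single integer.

Step 1 [NS]: N:car1-GO,E:wait,S:empty,W:wait | queues: N=1 E=0 S=0 W=3
Step 2 [NS]: N:car5-GO,E:wait,S:empty,W:wait | queues: N=0 E=0 S=0 W=3
Step 3 [NS]: N:empty,E:wait,S:empty,W:wait | queues: N=0 E=0 S=0 W=3
Step 4 [NS]: N:empty,E:wait,S:empty,W:wait | queues: N=0 E=0 S=0 W=3
Step 5 [EW]: N:wait,E:empty,S:wait,W:car2-GO | queues: N=0 E=0 S=0 W=2
Step 6 [EW]: N:wait,E:empty,S:wait,W:car3-GO | queues: N=0 E=0 S=0 W=1
Step 7 [EW]: N:wait,E:empty,S:wait,W:car4-GO | queues: N=0 E=0 S=0 W=0
Car 3 crosses at step 6

6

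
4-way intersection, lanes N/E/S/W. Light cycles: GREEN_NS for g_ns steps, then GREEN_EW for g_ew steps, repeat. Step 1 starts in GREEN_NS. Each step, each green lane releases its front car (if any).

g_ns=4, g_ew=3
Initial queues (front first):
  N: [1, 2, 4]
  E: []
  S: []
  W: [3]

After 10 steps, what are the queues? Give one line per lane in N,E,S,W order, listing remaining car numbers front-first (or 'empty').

Step 1 [NS]: N:car1-GO,E:wait,S:empty,W:wait | queues: N=2 E=0 S=0 W=1
Step 2 [NS]: N:car2-GO,E:wait,S:empty,W:wait | queues: N=1 E=0 S=0 W=1
Step 3 [NS]: N:car4-GO,E:wait,S:empty,W:wait | queues: N=0 E=0 S=0 W=1
Step 4 [NS]: N:empty,E:wait,S:empty,W:wait | queues: N=0 E=0 S=0 W=1
Step 5 [EW]: N:wait,E:empty,S:wait,W:car3-GO | queues: N=0 E=0 S=0 W=0

N: empty
E: empty
S: empty
W: empty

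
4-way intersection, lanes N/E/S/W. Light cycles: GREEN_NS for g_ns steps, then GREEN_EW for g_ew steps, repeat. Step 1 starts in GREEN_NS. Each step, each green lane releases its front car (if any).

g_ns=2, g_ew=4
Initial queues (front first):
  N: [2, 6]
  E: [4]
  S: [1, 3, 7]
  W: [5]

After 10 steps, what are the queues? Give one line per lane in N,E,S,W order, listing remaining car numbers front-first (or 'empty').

Step 1 [NS]: N:car2-GO,E:wait,S:car1-GO,W:wait | queues: N=1 E=1 S=2 W=1
Step 2 [NS]: N:car6-GO,E:wait,S:car3-GO,W:wait | queues: N=0 E=1 S=1 W=1
Step 3 [EW]: N:wait,E:car4-GO,S:wait,W:car5-GO | queues: N=0 E=0 S=1 W=0
Step 4 [EW]: N:wait,E:empty,S:wait,W:empty | queues: N=0 E=0 S=1 W=0
Step 5 [EW]: N:wait,E:empty,S:wait,W:empty | queues: N=0 E=0 S=1 W=0
Step 6 [EW]: N:wait,E:empty,S:wait,W:empty | queues: N=0 E=0 S=1 W=0
Step 7 [NS]: N:empty,E:wait,S:car7-GO,W:wait | queues: N=0 E=0 S=0 W=0

N: empty
E: empty
S: empty
W: empty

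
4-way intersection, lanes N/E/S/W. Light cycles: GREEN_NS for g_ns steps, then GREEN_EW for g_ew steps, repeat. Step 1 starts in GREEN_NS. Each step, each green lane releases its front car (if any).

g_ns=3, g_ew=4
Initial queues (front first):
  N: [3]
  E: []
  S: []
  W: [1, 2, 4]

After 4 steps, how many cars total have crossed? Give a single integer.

Step 1 [NS]: N:car3-GO,E:wait,S:empty,W:wait | queues: N=0 E=0 S=0 W=3
Step 2 [NS]: N:empty,E:wait,S:empty,W:wait | queues: N=0 E=0 S=0 W=3
Step 3 [NS]: N:empty,E:wait,S:empty,W:wait | queues: N=0 E=0 S=0 W=3
Step 4 [EW]: N:wait,E:empty,S:wait,W:car1-GO | queues: N=0 E=0 S=0 W=2
Cars crossed by step 4: 2

Answer: 2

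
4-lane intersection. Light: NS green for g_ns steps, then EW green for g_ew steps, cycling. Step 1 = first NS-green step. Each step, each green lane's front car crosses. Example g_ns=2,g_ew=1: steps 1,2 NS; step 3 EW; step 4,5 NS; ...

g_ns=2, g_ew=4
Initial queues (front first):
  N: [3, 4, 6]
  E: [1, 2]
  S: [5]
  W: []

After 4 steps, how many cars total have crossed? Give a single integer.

Step 1 [NS]: N:car3-GO,E:wait,S:car5-GO,W:wait | queues: N=2 E=2 S=0 W=0
Step 2 [NS]: N:car4-GO,E:wait,S:empty,W:wait | queues: N=1 E=2 S=0 W=0
Step 3 [EW]: N:wait,E:car1-GO,S:wait,W:empty | queues: N=1 E=1 S=0 W=0
Step 4 [EW]: N:wait,E:car2-GO,S:wait,W:empty | queues: N=1 E=0 S=0 W=0
Cars crossed by step 4: 5

Answer: 5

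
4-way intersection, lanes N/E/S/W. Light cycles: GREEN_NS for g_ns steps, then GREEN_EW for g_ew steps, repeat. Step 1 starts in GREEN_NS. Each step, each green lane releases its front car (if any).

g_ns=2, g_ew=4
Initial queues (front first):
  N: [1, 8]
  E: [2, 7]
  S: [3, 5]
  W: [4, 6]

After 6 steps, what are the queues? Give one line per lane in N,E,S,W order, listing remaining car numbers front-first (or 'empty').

Step 1 [NS]: N:car1-GO,E:wait,S:car3-GO,W:wait | queues: N=1 E=2 S=1 W=2
Step 2 [NS]: N:car8-GO,E:wait,S:car5-GO,W:wait | queues: N=0 E=2 S=0 W=2
Step 3 [EW]: N:wait,E:car2-GO,S:wait,W:car4-GO | queues: N=0 E=1 S=0 W=1
Step 4 [EW]: N:wait,E:car7-GO,S:wait,W:car6-GO | queues: N=0 E=0 S=0 W=0

N: empty
E: empty
S: empty
W: empty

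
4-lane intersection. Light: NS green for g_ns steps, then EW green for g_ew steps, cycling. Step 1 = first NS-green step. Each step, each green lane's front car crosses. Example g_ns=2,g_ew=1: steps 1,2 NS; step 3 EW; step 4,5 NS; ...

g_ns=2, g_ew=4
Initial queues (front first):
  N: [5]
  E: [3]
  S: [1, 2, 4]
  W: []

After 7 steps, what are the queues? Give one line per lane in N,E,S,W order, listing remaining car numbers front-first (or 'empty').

Step 1 [NS]: N:car5-GO,E:wait,S:car1-GO,W:wait | queues: N=0 E=1 S=2 W=0
Step 2 [NS]: N:empty,E:wait,S:car2-GO,W:wait | queues: N=0 E=1 S=1 W=0
Step 3 [EW]: N:wait,E:car3-GO,S:wait,W:empty | queues: N=0 E=0 S=1 W=0
Step 4 [EW]: N:wait,E:empty,S:wait,W:empty | queues: N=0 E=0 S=1 W=0
Step 5 [EW]: N:wait,E:empty,S:wait,W:empty | queues: N=0 E=0 S=1 W=0
Step 6 [EW]: N:wait,E:empty,S:wait,W:empty | queues: N=0 E=0 S=1 W=0
Step 7 [NS]: N:empty,E:wait,S:car4-GO,W:wait | queues: N=0 E=0 S=0 W=0

N: empty
E: empty
S: empty
W: empty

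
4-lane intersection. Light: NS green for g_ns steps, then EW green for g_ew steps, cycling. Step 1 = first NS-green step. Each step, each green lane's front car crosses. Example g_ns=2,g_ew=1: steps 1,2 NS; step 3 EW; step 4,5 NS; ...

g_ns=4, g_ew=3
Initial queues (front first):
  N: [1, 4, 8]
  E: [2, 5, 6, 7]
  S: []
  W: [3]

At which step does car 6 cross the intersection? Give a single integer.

Step 1 [NS]: N:car1-GO,E:wait,S:empty,W:wait | queues: N=2 E=4 S=0 W=1
Step 2 [NS]: N:car4-GO,E:wait,S:empty,W:wait | queues: N=1 E=4 S=0 W=1
Step 3 [NS]: N:car8-GO,E:wait,S:empty,W:wait | queues: N=0 E=4 S=0 W=1
Step 4 [NS]: N:empty,E:wait,S:empty,W:wait | queues: N=0 E=4 S=0 W=1
Step 5 [EW]: N:wait,E:car2-GO,S:wait,W:car3-GO | queues: N=0 E=3 S=0 W=0
Step 6 [EW]: N:wait,E:car5-GO,S:wait,W:empty | queues: N=0 E=2 S=0 W=0
Step 7 [EW]: N:wait,E:car6-GO,S:wait,W:empty | queues: N=0 E=1 S=0 W=0
Step 8 [NS]: N:empty,E:wait,S:empty,W:wait | queues: N=0 E=1 S=0 W=0
Step 9 [NS]: N:empty,E:wait,S:empty,W:wait | queues: N=0 E=1 S=0 W=0
Step 10 [NS]: N:empty,E:wait,S:empty,W:wait | queues: N=0 E=1 S=0 W=0
Step 11 [NS]: N:empty,E:wait,S:empty,W:wait | queues: N=0 E=1 S=0 W=0
Step 12 [EW]: N:wait,E:car7-GO,S:wait,W:empty | queues: N=0 E=0 S=0 W=0
Car 6 crosses at step 7

7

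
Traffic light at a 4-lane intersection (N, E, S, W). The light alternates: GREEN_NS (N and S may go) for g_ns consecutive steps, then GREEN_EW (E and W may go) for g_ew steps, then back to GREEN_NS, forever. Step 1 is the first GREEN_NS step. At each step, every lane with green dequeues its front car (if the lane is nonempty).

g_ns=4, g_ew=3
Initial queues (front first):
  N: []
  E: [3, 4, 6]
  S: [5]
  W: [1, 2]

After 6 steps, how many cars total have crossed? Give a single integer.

Answer: 5

Derivation:
Step 1 [NS]: N:empty,E:wait,S:car5-GO,W:wait | queues: N=0 E=3 S=0 W=2
Step 2 [NS]: N:empty,E:wait,S:empty,W:wait | queues: N=0 E=3 S=0 W=2
Step 3 [NS]: N:empty,E:wait,S:empty,W:wait | queues: N=0 E=3 S=0 W=2
Step 4 [NS]: N:empty,E:wait,S:empty,W:wait | queues: N=0 E=3 S=0 W=2
Step 5 [EW]: N:wait,E:car3-GO,S:wait,W:car1-GO | queues: N=0 E=2 S=0 W=1
Step 6 [EW]: N:wait,E:car4-GO,S:wait,W:car2-GO | queues: N=0 E=1 S=0 W=0
Cars crossed by step 6: 5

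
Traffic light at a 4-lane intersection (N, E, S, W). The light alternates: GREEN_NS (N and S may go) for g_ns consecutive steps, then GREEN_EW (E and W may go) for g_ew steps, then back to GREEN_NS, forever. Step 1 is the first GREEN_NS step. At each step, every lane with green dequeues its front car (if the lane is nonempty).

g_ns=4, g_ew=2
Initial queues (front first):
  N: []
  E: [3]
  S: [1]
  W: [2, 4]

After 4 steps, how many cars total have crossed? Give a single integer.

Answer: 1

Derivation:
Step 1 [NS]: N:empty,E:wait,S:car1-GO,W:wait | queues: N=0 E=1 S=0 W=2
Step 2 [NS]: N:empty,E:wait,S:empty,W:wait | queues: N=0 E=1 S=0 W=2
Step 3 [NS]: N:empty,E:wait,S:empty,W:wait | queues: N=0 E=1 S=0 W=2
Step 4 [NS]: N:empty,E:wait,S:empty,W:wait | queues: N=0 E=1 S=0 W=2
Cars crossed by step 4: 1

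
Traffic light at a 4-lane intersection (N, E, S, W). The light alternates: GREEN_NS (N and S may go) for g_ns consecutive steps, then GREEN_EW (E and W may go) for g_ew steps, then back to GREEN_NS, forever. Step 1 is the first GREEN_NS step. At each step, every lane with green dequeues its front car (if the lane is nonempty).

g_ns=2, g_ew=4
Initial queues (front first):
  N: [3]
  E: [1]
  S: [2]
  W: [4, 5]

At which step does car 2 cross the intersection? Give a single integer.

Step 1 [NS]: N:car3-GO,E:wait,S:car2-GO,W:wait | queues: N=0 E=1 S=0 W=2
Step 2 [NS]: N:empty,E:wait,S:empty,W:wait | queues: N=0 E=1 S=0 W=2
Step 3 [EW]: N:wait,E:car1-GO,S:wait,W:car4-GO | queues: N=0 E=0 S=0 W=1
Step 4 [EW]: N:wait,E:empty,S:wait,W:car5-GO | queues: N=0 E=0 S=0 W=0
Car 2 crosses at step 1

1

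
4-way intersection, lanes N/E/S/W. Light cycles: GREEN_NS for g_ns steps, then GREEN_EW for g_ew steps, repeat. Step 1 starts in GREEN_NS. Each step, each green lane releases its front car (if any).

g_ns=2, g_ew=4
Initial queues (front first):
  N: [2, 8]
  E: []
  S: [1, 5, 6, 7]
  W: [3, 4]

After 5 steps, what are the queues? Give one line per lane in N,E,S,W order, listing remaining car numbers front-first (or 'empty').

Step 1 [NS]: N:car2-GO,E:wait,S:car1-GO,W:wait | queues: N=1 E=0 S=3 W=2
Step 2 [NS]: N:car8-GO,E:wait,S:car5-GO,W:wait | queues: N=0 E=0 S=2 W=2
Step 3 [EW]: N:wait,E:empty,S:wait,W:car3-GO | queues: N=0 E=0 S=2 W=1
Step 4 [EW]: N:wait,E:empty,S:wait,W:car4-GO | queues: N=0 E=0 S=2 W=0
Step 5 [EW]: N:wait,E:empty,S:wait,W:empty | queues: N=0 E=0 S=2 W=0

N: empty
E: empty
S: 6 7
W: empty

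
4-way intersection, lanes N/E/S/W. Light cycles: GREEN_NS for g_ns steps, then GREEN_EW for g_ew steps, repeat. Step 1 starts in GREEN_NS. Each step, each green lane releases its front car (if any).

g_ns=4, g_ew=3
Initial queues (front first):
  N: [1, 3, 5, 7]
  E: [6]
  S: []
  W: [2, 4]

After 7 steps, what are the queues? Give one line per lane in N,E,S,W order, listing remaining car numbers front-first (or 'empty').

Step 1 [NS]: N:car1-GO,E:wait,S:empty,W:wait | queues: N=3 E=1 S=0 W=2
Step 2 [NS]: N:car3-GO,E:wait,S:empty,W:wait | queues: N=2 E=1 S=0 W=2
Step 3 [NS]: N:car5-GO,E:wait,S:empty,W:wait | queues: N=1 E=1 S=0 W=2
Step 4 [NS]: N:car7-GO,E:wait,S:empty,W:wait | queues: N=0 E=1 S=0 W=2
Step 5 [EW]: N:wait,E:car6-GO,S:wait,W:car2-GO | queues: N=0 E=0 S=0 W=1
Step 6 [EW]: N:wait,E:empty,S:wait,W:car4-GO | queues: N=0 E=0 S=0 W=0

N: empty
E: empty
S: empty
W: empty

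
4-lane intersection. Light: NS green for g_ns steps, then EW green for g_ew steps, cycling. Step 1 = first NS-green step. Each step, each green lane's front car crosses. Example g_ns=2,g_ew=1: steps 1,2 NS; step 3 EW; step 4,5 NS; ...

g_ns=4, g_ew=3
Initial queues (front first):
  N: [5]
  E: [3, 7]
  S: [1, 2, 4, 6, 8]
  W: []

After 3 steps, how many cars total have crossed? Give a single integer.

Step 1 [NS]: N:car5-GO,E:wait,S:car1-GO,W:wait | queues: N=0 E=2 S=4 W=0
Step 2 [NS]: N:empty,E:wait,S:car2-GO,W:wait | queues: N=0 E=2 S=3 W=0
Step 3 [NS]: N:empty,E:wait,S:car4-GO,W:wait | queues: N=0 E=2 S=2 W=0
Cars crossed by step 3: 4

Answer: 4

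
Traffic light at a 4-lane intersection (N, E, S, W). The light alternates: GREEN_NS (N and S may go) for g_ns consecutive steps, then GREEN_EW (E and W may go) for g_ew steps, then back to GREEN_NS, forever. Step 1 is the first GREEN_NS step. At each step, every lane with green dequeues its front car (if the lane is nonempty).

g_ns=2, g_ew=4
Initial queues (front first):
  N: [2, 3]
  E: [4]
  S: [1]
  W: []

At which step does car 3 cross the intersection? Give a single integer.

Step 1 [NS]: N:car2-GO,E:wait,S:car1-GO,W:wait | queues: N=1 E=1 S=0 W=0
Step 2 [NS]: N:car3-GO,E:wait,S:empty,W:wait | queues: N=0 E=1 S=0 W=0
Step 3 [EW]: N:wait,E:car4-GO,S:wait,W:empty | queues: N=0 E=0 S=0 W=0
Car 3 crosses at step 2

2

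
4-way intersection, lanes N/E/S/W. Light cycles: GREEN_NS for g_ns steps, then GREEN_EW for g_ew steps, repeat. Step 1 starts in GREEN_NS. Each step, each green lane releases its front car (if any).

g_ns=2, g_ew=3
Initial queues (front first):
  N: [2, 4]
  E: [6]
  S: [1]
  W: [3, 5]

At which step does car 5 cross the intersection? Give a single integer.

Step 1 [NS]: N:car2-GO,E:wait,S:car1-GO,W:wait | queues: N=1 E=1 S=0 W=2
Step 2 [NS]: N:car4-GO,E:wait,S:empty,W:wait | queues: N=0 E=1 S=0 W=2
Step 3 [EW]: N:wait,E:car6-GO,S:wait,W:car3-GO | queues: N=0 E=0 S=0 W=1
Step 4 [EW]: N:wait,E:empty,S:wait,W:car5-GO | queues: N=0 E=0 S=0 W=0
Car 5 crosses at step 4

4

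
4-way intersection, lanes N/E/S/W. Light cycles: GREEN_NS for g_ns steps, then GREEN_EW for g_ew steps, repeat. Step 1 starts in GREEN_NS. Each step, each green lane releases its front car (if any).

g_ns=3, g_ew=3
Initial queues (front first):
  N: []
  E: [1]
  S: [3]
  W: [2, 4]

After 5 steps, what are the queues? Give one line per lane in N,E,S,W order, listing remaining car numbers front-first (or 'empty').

Step 1 [NS]: N:empty,E:wait,S:car3-GO,W:wait | queues: N=0 E=1 S=0 W=2
Step 2 [NS]: N:empty,E:wait,S:empty,W:wait | queues: N=0 E=1 S=0 W=2
Step 3 [NS]: N:empty,E:wait,S:empty,W:wait | queues: N=0 E=1 S=0 W=2
Step 4 [EW]: N:wait,E:car1-GO,S:wait,W:car2-GO | queues: N=0 E=0 S=0 W=1
Step 5 [EW]: N:wait,E:empty,S:wait,W:car4-GO | queues: N=0 E=0 S=0 W=0

N: empty
E: empty
S: empty
W: empty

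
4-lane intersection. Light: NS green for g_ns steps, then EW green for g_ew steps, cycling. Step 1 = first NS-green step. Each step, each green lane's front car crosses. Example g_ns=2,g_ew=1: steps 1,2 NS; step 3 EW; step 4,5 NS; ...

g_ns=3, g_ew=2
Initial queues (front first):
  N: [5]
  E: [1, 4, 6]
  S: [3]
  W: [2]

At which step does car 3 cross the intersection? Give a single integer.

Step 1 [NS]: N:car5-GO,E:wait,S:car3-GO,W:wait | queues: N=0 E=3 S=0 W=1
Step 2 [NS]: N:empty,E:wait,S:empty,W:wait | queues: N=0 E=3 S=0 W=1
Step 3 [NS]: N:empty,E:wait,S:empty,W:wait | queues: N=0 E=3 S=0 W=1
Step 4 [EW]: N:wait,E:car1-GO,S:wait,W:car2-GO | queues: N=0 E=2 S=0 W=0
Step 5 [EW]: N:wait,E:car4-GO,S:wait,W:empty | queues: N=0 E=1 S=0 W=0
Step 6 [NS]: N:empty,E:wait,S:empty,W:wait | queues: N=0 E=1 S=0 W=0
Step 7 [NS]: N:empty,E:wait,S:empty,W:wait | queues: N=0 E=1 S=0 W=0
Step 8 [NS]: N:empty,E:wait,S:empty,W:wait | queues: N=0 E=1 S=0 W=0
Step 9 [EW]: N:wait,E:car6-GO,S:wait,W:empty | queues: N=0 E=0 S=0 W=0
Car 3 crosses at step 1

1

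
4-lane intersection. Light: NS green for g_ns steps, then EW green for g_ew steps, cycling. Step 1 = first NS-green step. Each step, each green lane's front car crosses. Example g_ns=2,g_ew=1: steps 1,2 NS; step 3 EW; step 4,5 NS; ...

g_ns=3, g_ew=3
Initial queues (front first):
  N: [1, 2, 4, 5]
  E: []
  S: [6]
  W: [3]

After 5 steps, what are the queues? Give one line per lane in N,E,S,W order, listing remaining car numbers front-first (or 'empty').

Step 1 [NS]: N:car1-GO,E:wait,S:car6-GO,W:wait | queues: N=3 E=0 S=0 W=1
Step 2 [NS]: N:car2-GO,E:wait,S:empty,W:wait | queues: N=2 E=0 S=0 W=1
Step 3 [NS]: N:car4-GO,E:wait,S:empty,W:wait | queues: N=1 E=0 S=0 W=1
Step 4 [EW]: N:wait,E:empty,S:wait,W:car3-GO | queues: N=1 E=0 S=0 W=0
Step 5 [EW]: N:wait,E:empty,S:wait,W:empty | queues: N=1 E=0 S=0 W=0

N: 5
E: empty
S: empty
W: empty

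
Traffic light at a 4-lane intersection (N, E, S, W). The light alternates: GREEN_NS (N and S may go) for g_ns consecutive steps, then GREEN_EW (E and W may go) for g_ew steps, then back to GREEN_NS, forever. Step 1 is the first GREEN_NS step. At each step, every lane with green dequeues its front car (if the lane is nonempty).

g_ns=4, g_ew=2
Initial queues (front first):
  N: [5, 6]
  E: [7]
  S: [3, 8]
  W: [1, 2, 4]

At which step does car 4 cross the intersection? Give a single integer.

Step 1 [NS]: N:car5-GO,E:wait,S:car3-GO,W:wait | queues: N=1 E=1 S=1 W=3
Step 2 [NS]: N:car6-GO,E:wait,S:car8-GO,W:wait | queues: N=0 E=1 S=0 W=3
Step 3 [NS]: N:empty,E:wait,S:empty,W:wait | queues: N=0 E=1 S=0 W=3
Step 4 [NS]: N:empty,E:wait,S:empty,W:wait | queues: N=0 E=1 S=0 W=3
Step 5 [EW]: N:wait,E:car7-GO,S:wait,W:car1-GO | queues: N=0 E=0 S=0 W=2
Step 6 [EW]: N:wait,E:empty,S:wait,W:car2-GO | queues: N=0 E=0 S=0 W=1
Step 7 [NS]: N:empty,E:wait,S:empty,W:wait | queues: N=0 E=0 S=0 W=1
Step 8 [NS]: N:empty,E:wait,S:empty,W:wait | queues: N=0 E=0 S=0 W=1
Step 9 [NS]: N:empty,E:wait,S:empty,W:wait | queues: N=0 E=0 S=0 W=1
Step 10 [NS]: N:empty,E:wait,S:empty,W:wait | queues: N=0 E=0 S=0 W=1
Step 11 [EW]: N:wait,E:empty,S:wait,W:car4-GO | queues: N=0 E=0 S=0 W=0
Car 4 crosses at step 11

11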